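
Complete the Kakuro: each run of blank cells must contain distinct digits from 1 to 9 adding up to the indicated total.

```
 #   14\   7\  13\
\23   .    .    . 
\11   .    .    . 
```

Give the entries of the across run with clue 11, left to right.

6, 1, 4

23 in 3 cells must be {6,8,9}.
The 23 across and the 7 down share only 6, so R1C2 = 6.
R2C2 = 7 − 6 = 1 completes the 7 down.
Nothing is forced directly, so branch on R2C1, whose candidates are 6 or 8. If R2C1 = 8: then R1C1 would have to be in {8,9} for the 23 across but in {6} for the 14 down — contradiction. So R2C1 = 6.
R1C1 = 14 − 6 = 8 completes the 14 down.
R1C3 = 23 − 14 = 9 completes the 23 across.
R2C3 = 11 − 7 = 4 completes the 11 across.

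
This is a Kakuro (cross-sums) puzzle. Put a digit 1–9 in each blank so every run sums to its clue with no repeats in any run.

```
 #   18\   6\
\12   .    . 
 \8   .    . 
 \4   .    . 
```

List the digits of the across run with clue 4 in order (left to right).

3 1

4 in 2 cells must be {1,3}; 6 in 3 cells must be {1,2,3}.
The 12 across and the 6 down share only 3, so R1C2 = 3.
Given what's placed, R3C2 must be 1 to fit the 4 across and 6 down.
R1C1 = 12 − 3 = 9 completes the 12 across.
R2C2 = 6 − 4 = 2 completes the 6 down.
R3C1 = 4 − 1 = 3 completes the 4 across.
R2C1 = 8 − 2 = 6 completes the 8 across.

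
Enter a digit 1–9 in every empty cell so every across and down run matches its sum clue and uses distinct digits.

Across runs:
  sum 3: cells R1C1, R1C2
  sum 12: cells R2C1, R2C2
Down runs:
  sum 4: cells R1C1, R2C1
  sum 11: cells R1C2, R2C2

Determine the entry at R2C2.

3 in 2 cells must be {1,2}; 4 in 2 cells must be {1,3}.
The 3 across and the 4 down share only 1, so R1C1 = 1.
R1C2 = 3 − 1 = 2 completes the 3 across.
R2C1 = 4 − 1 = 3 completes the 4 down.
R2C2 = 12 − 3 = 9 completes the 12 across.

9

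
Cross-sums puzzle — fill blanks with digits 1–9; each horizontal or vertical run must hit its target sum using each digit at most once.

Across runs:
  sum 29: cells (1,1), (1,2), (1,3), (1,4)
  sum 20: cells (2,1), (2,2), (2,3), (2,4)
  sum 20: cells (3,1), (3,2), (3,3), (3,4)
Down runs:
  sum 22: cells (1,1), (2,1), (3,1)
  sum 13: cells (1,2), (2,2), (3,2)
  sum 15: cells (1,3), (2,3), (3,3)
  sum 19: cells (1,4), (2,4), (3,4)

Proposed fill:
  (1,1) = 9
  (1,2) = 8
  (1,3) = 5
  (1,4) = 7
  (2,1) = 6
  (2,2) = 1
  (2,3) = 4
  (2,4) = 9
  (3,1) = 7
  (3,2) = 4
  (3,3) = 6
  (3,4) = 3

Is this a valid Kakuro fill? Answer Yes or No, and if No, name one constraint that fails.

Across: 9+8+5+7=29; 6+1+4+9=20; 7+4+6+3=20. Down: 9+6+7=22; 8+1+4=13; 5+4+6=15; 7+9+3=19. No digit repeats within any run.

Yes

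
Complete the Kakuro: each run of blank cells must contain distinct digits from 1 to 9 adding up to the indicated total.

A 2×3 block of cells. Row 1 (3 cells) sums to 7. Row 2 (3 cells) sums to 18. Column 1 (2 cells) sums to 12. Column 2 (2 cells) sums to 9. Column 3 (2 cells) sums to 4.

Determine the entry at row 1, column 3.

1

7 in 3 cells must be {1,2,4}; 4 in 2 cells must be {1,3}.
The 7 across and the 12 down share only 4, so (1,1) = 4.
Given what's placed, (1,3) must be 1 to fit the 7 across and 4 down.
(2,1) = 12 − 4 = 8 completes the 12 down.
(2,3) = 4 − 1 = 3 completes the 4 down.
(1,2) = 7 − 5 = 2 completes the 7 across.
(2,2) = 18 − 11 = 7 completes the 18 across.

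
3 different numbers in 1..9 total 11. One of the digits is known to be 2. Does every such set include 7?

Counterexample: {1,2,8} sums to 11 under that restriction without using 7.

No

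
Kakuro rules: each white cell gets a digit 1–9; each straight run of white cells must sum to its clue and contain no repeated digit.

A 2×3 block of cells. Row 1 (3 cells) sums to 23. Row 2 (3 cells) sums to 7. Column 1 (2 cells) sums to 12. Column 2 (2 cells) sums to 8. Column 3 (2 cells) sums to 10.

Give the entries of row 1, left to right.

8 6 9

23 in 3 cells must be {6,8,9}; 7 in 3 cells must be {1,2,4}.
The 23 across and the 8 down share only 6, so (1,2) = 6.
The 7 across and the 12 down share only 4, so (2,1) = 4.
(2,2) = 8 − 6 = 2 completes the 8 down.
(2,3) = 7 − 6 = 1 completes the 7 across.
(1,1) = 12 − 4 = 8 completes the 12 down.
(1,3) = 23 − 14 = 9 completes the 23 across.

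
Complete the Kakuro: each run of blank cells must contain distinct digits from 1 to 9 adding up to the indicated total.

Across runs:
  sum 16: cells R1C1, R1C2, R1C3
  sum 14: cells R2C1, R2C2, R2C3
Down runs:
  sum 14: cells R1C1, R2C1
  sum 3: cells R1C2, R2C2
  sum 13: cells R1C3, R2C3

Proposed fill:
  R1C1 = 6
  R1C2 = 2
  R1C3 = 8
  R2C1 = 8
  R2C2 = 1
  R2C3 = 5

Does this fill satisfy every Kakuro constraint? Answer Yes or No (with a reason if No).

Across: 6+2+8=16; 8+1+5=14. Down: 6+8=14; 2+1=3; 8+5=13. No digit repeats within any run.

Yes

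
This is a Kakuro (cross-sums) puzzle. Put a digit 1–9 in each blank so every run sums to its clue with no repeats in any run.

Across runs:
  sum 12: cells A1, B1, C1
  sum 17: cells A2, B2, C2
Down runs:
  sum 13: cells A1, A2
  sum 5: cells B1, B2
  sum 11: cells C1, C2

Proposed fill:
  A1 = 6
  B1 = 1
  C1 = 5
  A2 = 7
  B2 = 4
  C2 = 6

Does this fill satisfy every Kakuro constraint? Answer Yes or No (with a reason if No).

Yes

Across: 6+1+5=12; 7+4+6=17. Down: 6+7=13; 1+4=5; 5+6=11. No digit repeats within any run.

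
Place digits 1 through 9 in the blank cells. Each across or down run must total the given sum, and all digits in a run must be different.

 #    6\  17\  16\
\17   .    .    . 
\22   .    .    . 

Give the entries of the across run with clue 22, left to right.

5 8 9

17 in 2 cells must be {8,9}; 16 in 2 cells must be {7,9}.
The 22 across and the 6 down share only 5, so R2C1 = 5.
Given what's placed, R2C3 must be 9 to fit the 22 across and 16 down.
R1C1 = 6 − 5 = 1 completes the 6 down.
R1C2 = 9: the only remaining digit allowed by both the 17 across and the 17 down.
R1C3 = 17 − 10 = 7 completes the 17 across.
R2C2 = 22 − 14 = 8 completes the 22 across.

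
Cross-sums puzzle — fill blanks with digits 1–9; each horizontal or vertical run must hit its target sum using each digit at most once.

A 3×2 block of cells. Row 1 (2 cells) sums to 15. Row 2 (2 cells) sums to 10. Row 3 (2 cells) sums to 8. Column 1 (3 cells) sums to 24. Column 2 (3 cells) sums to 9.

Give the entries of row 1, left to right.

9, 6

24 in 3 cells must be {7,8,9}.
The 15 across and the 9 down share only 6, so (1,2) = 6.
The 8 across and the 24 down share only 7, so (3,1) = 7.
(3,2) = 8 − 7 = 1 completes the 8 across.
(1,1) = 15 − 6 = 9 completes the 15 across.
(2,1) = 24 − 16 = 8 completes the 24 down.
(2,2) = 10 − 8 = 2 completes the 10 across.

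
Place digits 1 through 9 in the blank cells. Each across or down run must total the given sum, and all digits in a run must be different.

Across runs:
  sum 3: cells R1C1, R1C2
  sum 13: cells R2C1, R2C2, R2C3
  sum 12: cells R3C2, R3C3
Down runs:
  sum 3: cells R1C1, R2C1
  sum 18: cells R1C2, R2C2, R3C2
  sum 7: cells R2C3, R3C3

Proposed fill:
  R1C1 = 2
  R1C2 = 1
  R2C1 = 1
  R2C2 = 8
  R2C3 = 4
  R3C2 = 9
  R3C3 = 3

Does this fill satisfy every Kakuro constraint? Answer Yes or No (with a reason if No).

Yes

Across: 2+1=3; 1+8+4=13; 9+3=12. Down: 2+1=3; 1+8+9=18; 4+3=7. No digit repeats within any run.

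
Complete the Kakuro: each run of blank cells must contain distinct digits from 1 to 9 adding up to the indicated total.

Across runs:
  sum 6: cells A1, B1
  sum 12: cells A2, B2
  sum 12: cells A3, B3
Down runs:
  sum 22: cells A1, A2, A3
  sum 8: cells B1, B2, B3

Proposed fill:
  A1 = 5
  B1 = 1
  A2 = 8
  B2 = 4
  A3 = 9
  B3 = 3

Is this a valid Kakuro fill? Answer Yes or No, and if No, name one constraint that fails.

Across: 5+1=6; 8+4=12; 9+3=12. Down: 5+8+9=22; 1+4+3=8. No digit repeats within any run.

Yes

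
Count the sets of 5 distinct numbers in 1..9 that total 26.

5 distinct digits from 1–9 sum between 15 and 35.

11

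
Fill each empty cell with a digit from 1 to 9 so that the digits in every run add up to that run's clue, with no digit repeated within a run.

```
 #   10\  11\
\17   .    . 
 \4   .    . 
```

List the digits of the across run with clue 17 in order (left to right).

9 8

17 in 2 cells must be {8,9}; 4 in 2 cells must be {1,3}.
The 4 across and the 11 down share only 3, so R2C2 = 3.
R1C2 = 11 − 3 = 8 completes the 11 down.
R2C1 = 4 − 3 = 1 completes the 4 across.
R1C1 = 17 − 8 = 9 completes the 17 across.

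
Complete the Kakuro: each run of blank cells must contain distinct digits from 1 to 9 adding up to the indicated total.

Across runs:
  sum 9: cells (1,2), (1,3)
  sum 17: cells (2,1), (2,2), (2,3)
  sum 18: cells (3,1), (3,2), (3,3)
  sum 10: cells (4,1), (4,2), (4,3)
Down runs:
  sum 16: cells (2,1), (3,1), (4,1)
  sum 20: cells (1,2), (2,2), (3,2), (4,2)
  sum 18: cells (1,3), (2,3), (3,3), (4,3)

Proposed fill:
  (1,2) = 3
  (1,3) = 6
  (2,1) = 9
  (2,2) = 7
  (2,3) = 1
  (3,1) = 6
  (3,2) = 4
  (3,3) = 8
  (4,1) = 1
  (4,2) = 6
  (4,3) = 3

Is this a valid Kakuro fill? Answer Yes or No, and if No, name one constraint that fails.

Across: 3+6=9; 9+7+1=17; 6+4+8=18; 1+6+3=10. Down: 9+6+1=16; 3+7+4+6=20; 6+1+8+3=18. No digit repeats within any run.

Yes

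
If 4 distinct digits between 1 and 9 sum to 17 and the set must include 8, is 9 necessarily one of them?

Counterexample: {1,2,6,8} sums to 17 under that restriction without using 9.

No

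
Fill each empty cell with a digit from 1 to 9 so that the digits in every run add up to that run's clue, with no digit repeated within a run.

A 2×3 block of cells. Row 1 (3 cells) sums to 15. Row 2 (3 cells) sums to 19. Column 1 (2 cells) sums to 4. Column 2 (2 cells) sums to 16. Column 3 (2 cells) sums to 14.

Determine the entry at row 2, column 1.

4 in 2 cells must be {1,3}; 16 in 2 cells must be {7,9}.
The 19 across and the 4 down share only 3, so (2,1) = 3.
Given what's placed, (2,3) must be 9 to fit the 19 across and 14 down.
(1,1) = 4 − 3 = 1 completes the 4 down.
(1,2) = 9: the only remaining digit allowed by both the 15 across and the 16 down.
(1,3) = 15 − 10 = 5 completes the 15 across.
(2,2) = 19 − 12 = 7 completes the 19 across.

3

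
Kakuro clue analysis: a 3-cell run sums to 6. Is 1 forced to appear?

Yes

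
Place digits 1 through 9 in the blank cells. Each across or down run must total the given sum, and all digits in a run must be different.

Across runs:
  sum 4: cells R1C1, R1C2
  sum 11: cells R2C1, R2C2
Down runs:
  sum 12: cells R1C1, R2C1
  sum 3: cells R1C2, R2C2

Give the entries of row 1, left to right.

4 in 2 cells must be {1,3}; 3 in 2 cells must be {1,2}.
The 4 across and the 12 down share only 3, so R1C1 = 3.
R1C2 = 4 − 3 = 1 completes the 4 across.
R2C1 = 12 − 3 = 9 completes the 12 down.
R2C2 = 11 − 9 = 2 completes the 11 across.

3 1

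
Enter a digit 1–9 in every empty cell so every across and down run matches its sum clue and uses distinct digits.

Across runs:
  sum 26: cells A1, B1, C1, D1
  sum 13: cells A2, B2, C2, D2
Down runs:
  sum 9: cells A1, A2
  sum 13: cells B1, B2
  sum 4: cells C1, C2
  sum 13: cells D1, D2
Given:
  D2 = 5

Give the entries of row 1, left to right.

4 in 2 cells must be {1,3}.
Only 3 fits C1 under both its across sum 26 and down sum 4.
D1 = 13 − 5 = 8 completes the 13 down.
Given what's placed, B2 must be 4 to fit the 13 across and 13 down.
C2 = 4 − 3 = 1 completes the 4 down.
A1 = 6: the only remaining digit allowed by both the 26 across and the 9 down.
B1 = 26 − 17 = 9 completes the 26 across.
A2 = 13 − 10 = 3 completes the 13 across.

6, 9, 3, 8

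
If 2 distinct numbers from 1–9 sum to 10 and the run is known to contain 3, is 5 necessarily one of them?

The only way to make 10 from 2 distinct digits under that restriction is {3,7}, which does not contain 5.

No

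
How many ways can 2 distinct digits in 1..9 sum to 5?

2 distinct digits from 1–9 sum between 3 and 17.
Enumerating: {1,4}, {2,3}.

2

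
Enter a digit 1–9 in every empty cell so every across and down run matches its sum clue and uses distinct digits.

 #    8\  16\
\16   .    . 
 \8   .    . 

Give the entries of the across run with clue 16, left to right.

7 9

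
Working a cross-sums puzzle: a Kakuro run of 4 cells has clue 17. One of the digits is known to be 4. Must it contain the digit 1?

No

Counterexample: {2,3,4,8} sums to 17 under that restriction without using 1.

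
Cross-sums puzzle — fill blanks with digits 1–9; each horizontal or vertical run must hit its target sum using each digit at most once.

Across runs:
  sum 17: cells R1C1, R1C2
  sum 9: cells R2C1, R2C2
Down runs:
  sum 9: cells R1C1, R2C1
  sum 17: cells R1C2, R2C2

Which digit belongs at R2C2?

17 in 2 cells must be {8,9}.
The 17 across and the 9 down share only 8, so R1C1 = 8.
R1C2 = 17 − 8 = 9 completes the 17 across.
R2C1 = 9 − 8 = 1 completes the 9 down.
R2C2 = 9 − 1 = 8 completes the 9 across.

8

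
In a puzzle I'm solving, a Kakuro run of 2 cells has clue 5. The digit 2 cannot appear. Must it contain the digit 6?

No

The only way to make 5 from 2 distinct digits under that restriction is {1,4}, which does not contain 6.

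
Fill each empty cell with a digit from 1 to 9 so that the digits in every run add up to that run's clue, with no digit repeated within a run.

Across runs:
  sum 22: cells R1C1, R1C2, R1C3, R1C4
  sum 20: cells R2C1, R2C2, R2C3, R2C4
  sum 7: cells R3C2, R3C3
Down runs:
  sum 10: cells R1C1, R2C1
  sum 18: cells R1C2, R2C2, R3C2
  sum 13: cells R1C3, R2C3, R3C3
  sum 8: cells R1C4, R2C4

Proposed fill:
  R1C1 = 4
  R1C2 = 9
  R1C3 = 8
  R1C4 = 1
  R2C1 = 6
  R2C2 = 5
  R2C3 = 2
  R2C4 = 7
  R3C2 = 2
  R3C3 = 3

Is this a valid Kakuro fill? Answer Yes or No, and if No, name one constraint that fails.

No — the across run R3C2–R3C3 sums to 5, not 7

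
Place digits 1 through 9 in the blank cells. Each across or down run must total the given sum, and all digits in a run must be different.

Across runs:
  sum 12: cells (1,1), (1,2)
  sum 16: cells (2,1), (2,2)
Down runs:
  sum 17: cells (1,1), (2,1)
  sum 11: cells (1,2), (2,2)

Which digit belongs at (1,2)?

4

16 in 2 cells must be {7,9}; 17 in 2 cells must be {8,9}.
The 16 across and the 17 down share only 9, so (2,1) = 9.
(2,2) = 16 − 9 = 7 completes the 16 across.
(1,1) = 17 − 9 = 8 completes the 17 down.
(1,2) = 12 − 8 = 4 completes the 12 across.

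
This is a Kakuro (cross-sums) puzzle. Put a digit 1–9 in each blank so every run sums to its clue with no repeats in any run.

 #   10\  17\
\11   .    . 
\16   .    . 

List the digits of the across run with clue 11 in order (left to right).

16 in 2 cells must be {7,9}; 17 in 2 cells must be {8,9}.
The 16 across and the 17 down share only 9, so R2C2 = 9.
R1C2 = 17 − 9 = 8 completes the 17 down.
R2C1 = 16 − 9 = 7 completes the 16 across.
R1C1 = 11 − 8 = 3 completes the 11 across.

3, 8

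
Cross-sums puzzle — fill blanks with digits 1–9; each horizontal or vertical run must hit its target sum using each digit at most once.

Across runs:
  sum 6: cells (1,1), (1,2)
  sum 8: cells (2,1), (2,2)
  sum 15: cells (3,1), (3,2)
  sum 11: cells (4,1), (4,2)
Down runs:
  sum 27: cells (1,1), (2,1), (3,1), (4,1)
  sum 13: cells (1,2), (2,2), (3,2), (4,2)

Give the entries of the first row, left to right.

Nothing is forced directly, so branch on (1,1), whose candidates are 4 or 5. If (1,1) = 4: that forces (1,2) = 2, (2,1) = 6, after which (2,2) would have to be in {2} for the 8 across but in {1,3,4,6,7} for the 13 down — contradiction. So (1,1) = 5.
(1,2) = 6 − 5 = 1 completes the 6 across.
Nothing is forced directly, so branch on (2,1), whose candidates are 6 or 7. If (2,1) = 7: then (2,2) would have to be in {1} for the 8 across but in {2,3,4,5,6,7} for the 13 down — contradiction. So (2,1) = 6.
(2,2) = 8 − 6 = 2 completes the 8 across.

5 1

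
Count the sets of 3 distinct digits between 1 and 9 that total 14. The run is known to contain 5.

3

3 distinct digits from 1–9 sum between 6 and 24.
Keeping only sets containing 5.
Enumerating: {1,5,8}, {2,5,7}, {3,5,6}.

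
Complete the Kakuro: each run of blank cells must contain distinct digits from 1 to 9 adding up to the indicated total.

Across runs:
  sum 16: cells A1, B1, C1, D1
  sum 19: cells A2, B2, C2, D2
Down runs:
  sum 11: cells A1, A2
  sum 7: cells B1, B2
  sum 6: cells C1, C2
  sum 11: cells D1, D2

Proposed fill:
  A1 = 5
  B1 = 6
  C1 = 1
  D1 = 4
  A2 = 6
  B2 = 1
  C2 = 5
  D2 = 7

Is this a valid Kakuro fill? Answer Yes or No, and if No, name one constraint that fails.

Across: 5+6+1+4=16; 6+1+5+7=19. Down: 5+6=11; 6+1=7; 1+5=6; 4+7=11. No digit repeats within any run.

Yes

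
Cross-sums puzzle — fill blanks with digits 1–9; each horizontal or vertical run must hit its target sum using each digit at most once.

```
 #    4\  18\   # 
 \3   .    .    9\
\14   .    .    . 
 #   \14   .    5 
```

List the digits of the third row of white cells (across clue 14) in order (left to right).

9, 5

3 in 2 cells must be {1,2}; 4 in 2 cells must be {1,3}.
Only 1 fits R1C1 under both its across sum 3 and down sum 4.
R1C2 = 3 − 1 = 2 completes the 3 across.
R2C1 = 4 − 1 = 3 completes the 4 down.
R2C3 = 9 − 5 = 4 completes the 9 down.
R3C2 = 14 − 5 = 9 completes the 14 across.
R2C2 = 14 − 7 = 7 completes the 14 across.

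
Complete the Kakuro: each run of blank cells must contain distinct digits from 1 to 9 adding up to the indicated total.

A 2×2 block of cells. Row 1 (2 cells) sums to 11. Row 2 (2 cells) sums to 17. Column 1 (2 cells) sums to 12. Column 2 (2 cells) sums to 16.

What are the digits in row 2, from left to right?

17 in 2 cells must be {8,9}; 16 in 2 cells must be {7,9}.
The 17 across and the 16 down share only 9, so (2,2) = 9.
(1,2) = 16 − 9 = 7 completes the 16 down.
(2,1) = 17 − 9 = 8 completes the 17 across.
(1,1) = 11 − 7 = 4 completes the 11 across.

8 9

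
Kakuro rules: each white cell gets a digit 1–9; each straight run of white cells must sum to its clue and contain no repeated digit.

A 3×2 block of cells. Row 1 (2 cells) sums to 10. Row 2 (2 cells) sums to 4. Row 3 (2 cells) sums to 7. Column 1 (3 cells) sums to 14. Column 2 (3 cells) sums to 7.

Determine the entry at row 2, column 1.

3

4 in 2 cells must be {1,3}; 7 in 3 cells must be {1,2,4}.
The 4 across and the 7 down share only 1, so (2,2) = 1.
(2,1) = 4 − 1 = 3 completes the 4 across.
Nothing is forced directly, so branch on (1,2), whose candidates are 2 or 4. If (1,2) = 2: then (1,1) would have to be in {8} for the 10 across but in {2,4,5,6,7,9} for the 14 down — contradiction. So (1,2) = 4.
(1,1) = 10 − 4 = 6 completes the 10 across.
(3,1) = 14 − 9 = 5 completes the 14 down.
(3,2) = 7 − 5 = 2 completes the 7 across.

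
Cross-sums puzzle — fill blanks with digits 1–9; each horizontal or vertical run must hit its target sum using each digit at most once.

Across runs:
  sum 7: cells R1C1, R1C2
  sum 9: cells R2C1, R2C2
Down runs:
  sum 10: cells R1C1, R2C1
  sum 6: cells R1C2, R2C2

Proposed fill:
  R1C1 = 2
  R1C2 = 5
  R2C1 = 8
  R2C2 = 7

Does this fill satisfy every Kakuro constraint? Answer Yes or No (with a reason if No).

No — the down run R1C2–R2C2 sums to 12, not 6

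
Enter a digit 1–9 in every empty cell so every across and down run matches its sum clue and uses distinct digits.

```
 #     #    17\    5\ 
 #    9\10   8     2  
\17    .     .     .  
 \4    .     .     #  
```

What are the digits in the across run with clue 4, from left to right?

1 3

4 in 2 cells must be {1,3}.
R2C3 = 5 − 2 = 3 completes the 5 down.
Given what's placed, R3C2 must be 3 to fit the 4 across and 17 down.
R2C2 = 17 − 11 = 6 completes the 17 down.
R3C1 = 4 − 3 = 1 completes the 4 across.
R2C1 = 17 − 9 = 8 completes the 17 across.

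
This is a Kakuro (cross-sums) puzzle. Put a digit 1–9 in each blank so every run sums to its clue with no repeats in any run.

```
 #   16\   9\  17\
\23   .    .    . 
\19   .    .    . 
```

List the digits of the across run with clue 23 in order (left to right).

9 6 8

23 in 3 cells must be {6,8,9}; 16 in 2 cells must be {7,9}; 17 in 2 cells must be {8,9}.
The 23 across and the 16 down share only 9, so R1C1 = 9.
Given what's placed, R1C3 must be 8 to fit the 23 across and 17 down.
R2C1 = 16 − 9 = 7 completes the 16 down.
R2C3 = 17 − 8 = 9 completes the 17 down.
R1C2 = 23 − 17 = 6 completes the 23 across.
R2C2 = 19 − 16 = 3 completes the 19 across.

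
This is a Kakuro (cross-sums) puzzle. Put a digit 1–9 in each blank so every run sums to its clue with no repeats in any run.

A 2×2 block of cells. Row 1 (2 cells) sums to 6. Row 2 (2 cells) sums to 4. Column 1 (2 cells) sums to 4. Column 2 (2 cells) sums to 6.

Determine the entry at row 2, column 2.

1

4 in 2 cells must be {1,3}.
The 6 across and the 4 down share only 1, so (1,1) = 1.
(1,2) = 6 − 1 = 5 completes the 6 across.
(2,1) = 4 − 1 = 3 completes the 4 down.
(2,2) = 4 − 3 = 1 completes the 4 across.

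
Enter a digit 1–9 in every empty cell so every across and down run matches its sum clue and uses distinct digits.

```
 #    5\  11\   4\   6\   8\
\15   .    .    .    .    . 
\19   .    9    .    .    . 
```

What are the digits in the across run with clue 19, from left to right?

4, 9, 1, 2, 3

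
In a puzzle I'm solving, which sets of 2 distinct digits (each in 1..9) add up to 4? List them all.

{1,3}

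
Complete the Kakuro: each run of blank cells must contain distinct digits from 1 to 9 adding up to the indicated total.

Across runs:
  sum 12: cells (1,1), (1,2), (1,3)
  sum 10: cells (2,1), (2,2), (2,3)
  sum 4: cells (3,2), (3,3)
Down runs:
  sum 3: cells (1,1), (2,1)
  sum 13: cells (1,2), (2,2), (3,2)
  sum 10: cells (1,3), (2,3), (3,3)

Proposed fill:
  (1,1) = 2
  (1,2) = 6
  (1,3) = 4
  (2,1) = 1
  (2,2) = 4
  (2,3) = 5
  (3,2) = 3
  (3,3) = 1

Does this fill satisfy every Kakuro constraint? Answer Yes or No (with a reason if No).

Across: 2+6+4=12; 1+4+5=10; 3+1=4. Down: 2+1=3; 6+4+3=13; 4+5+1=10. No digit repeats within any run.

Yes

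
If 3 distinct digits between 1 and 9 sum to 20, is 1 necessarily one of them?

No

Counterexample: {3,8,9} sums to 20 without using 1.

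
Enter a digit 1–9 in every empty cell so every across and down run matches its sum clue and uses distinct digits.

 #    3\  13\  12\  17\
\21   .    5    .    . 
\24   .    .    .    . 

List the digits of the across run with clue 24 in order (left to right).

2 8 5 9

3 in 2 cells must be {1,2}; 17 in 2 cells must be {8,9}.
R2C2 = 13 − 5 = 8 completes the 13 down.
R2C4 = 9: the only remaining digit allowed by both the 24 across and the 17 down.
R1C4 = 17 − 9 = 8 completes the 17 down.
Given what's placed, R1C3 must be 7 to fit the 21 across and 12 down.
R2C3 = 12 − 7 = 5 completes the 12 down.
R1C1 = 21 − 20 = 1 completes the 21 across.
R2C1 = 24 − 22 = 2 completes the 24 across.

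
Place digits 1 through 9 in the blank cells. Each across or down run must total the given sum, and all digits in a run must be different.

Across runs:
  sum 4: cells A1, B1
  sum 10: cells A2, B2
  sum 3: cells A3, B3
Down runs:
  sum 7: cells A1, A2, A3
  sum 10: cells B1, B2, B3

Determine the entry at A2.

4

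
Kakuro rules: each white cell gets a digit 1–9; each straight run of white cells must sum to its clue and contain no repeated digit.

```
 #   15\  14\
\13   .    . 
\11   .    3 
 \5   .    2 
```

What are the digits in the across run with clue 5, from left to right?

3 2

R1C2 = 14 − 5 = 9 completes the 14 down.
R2C1 = 11 − 3 = 8 completes the 11 across.
R3C1 = 5 − 2 = 3 completes the 5 across.
R1C1 = 13 − 9 = 4 completes the 13 across.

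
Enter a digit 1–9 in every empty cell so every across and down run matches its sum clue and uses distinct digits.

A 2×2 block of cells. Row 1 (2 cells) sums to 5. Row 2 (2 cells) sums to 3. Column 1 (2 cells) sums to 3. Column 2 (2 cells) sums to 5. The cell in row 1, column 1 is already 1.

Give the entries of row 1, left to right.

3 in 2 cells must be {1,2}.
(1,2) = 5 − 1 = 4 completes the 5 across.
(2,1) = 3 − 1 = 2 completes the 3 down.
(2,2) = 3 − 2 = 1 completes the 3 across.

1 4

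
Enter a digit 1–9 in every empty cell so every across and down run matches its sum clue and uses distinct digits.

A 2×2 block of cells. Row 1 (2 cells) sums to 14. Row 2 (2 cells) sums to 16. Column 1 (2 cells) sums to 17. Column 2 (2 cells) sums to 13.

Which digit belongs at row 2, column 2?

7

16 in 2 cells must be {7,9}; 17 in 2 cells must be {8,9}.
The 16 across and the 17 down share only 9, so (2,1) = 9.
(2,2) = 16 − 9 = 7 completes the 16 across.
(1,1) = 17 − 9 = 8 completes the 17 down.
(1,2) = 14 − 8 = 6 completes the 14 across.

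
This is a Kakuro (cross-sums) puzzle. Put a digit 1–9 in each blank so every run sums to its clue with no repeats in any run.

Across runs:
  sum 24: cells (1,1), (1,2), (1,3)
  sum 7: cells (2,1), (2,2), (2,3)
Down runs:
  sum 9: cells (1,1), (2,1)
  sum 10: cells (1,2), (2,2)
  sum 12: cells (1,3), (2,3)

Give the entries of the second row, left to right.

2 1 4

24 in 3 cells must be {7,8,9}; 7 in 3 cells must be {1,2,4}.
The 7 across and the 12 down share only 4, so (2,3) = 4.
(1,3) = 12 − 4 = 8 completes the 12 down.
Given what's placed, (1,1) must be 7 to fit the 24 across and 9 down.
(1,2) = 24 − 15 = 9 completes the 24 across.
(2,1) = 9 − 7 = 2 completes the 9 down.
(2,2) = 7 − 6 = 1 completes the 7 across.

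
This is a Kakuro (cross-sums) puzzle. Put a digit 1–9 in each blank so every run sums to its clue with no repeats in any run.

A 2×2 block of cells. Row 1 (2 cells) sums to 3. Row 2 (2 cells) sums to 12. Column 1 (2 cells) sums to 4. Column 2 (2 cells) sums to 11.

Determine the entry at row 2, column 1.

3

3 in 2 cells must be {1,2}; 4 in 2 cells must be {1,3}.
The 3 across and the 4 down share only 1, so (1,1) = 1.
(1,2) = 3 − 1 = 2 completes the 3 across.
(2,1) = 4 − 1 = 3 completes the 4 down.
(2,2) = 12 − 3 = 9 completes the 12 across.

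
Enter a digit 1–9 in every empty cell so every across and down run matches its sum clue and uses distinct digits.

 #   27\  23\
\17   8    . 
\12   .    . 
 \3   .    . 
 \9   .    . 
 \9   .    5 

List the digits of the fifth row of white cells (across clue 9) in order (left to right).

4 5

17 in 2 cells must be {8,9}; 3 in 2 cells must be {1,2}.
R1C2 = 17 − 8 = 9 completes the 17 across.
R5C1 = 9 − 5 = 4 completes the 9 across.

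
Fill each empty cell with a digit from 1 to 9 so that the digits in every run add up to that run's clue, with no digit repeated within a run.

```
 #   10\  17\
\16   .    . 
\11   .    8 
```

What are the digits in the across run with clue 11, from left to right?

3, 8

16 in 2 cells must be {7,9}; 17 in 2 cells must be {8,9}.
R1C2 = 17 − 8 = 9 completes the 17 down.
R2C1 = 11 − 8 = 3 completes the 11 across.
R1C1 = 16 − 9 = 7 completes the 16 across.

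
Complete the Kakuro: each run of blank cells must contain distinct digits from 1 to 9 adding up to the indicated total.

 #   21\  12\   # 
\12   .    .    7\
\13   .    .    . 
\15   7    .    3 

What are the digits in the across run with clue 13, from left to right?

6 3 4

R2C3 = 7 − 3 = 4 completes the 7 down.
R3C2 = 15 − 10 = 5 completes the 15 across.
Nothing is forced directly, so branch on R2C1, whose candidates are 6 or 8. If R2C1 = 8: then R1C1 would have to be in {3,4,5,7,8,9} for the 12 across but in {6} for the 21 down — contradiction. So R2C1 = 6.
R1C1 = 21 − 13 = 8 completes the 21 down.
R1C2 = 12 − 8 = 4 completes the 12 across.
R2C2 = 13 − 10 = 3 completes the 13 across.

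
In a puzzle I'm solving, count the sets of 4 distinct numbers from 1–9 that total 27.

3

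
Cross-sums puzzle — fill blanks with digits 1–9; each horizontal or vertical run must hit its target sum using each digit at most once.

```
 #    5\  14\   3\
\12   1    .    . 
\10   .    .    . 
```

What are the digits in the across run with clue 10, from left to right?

3 in 2 cells must be {1,2}.
Given what's placed, R1C3 must be 2 to fit the 12 across and 3 down.
R2C1 = 5 − 1 = 4 completes the 5 down.
R2C2 = 5: the only remaining digit allowed by both the 10 across and the 14 down.
R2C3 = 10 − 9 = 1 completes the 10 across.
R1C2 = 12 − 3 = 9 completes the 12 across.

4 5 1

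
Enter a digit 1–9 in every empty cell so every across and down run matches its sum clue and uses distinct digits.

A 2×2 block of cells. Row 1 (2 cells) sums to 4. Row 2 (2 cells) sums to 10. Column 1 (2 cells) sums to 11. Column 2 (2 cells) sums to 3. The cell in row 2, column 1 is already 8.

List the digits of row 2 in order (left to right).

8 2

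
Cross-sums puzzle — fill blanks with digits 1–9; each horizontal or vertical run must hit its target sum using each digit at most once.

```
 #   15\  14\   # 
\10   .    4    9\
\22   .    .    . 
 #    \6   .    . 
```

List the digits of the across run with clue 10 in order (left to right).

R1C1 = 10 − 4 = 6 completes the 10 across.
R2C1 = 15 − 6 = 9 completes the 15 down.
Nothing is forced directly, so branch on R3C2, whose candidates are 1 or 2. If R3C2 = 1: then R2C2 would have to be in {5,6,7,8} for the 22 across but in {9} for the 14 down — contradiction. So R3C2 = 2.
R2C2 = 14 − 6 = 8 completes the 14 down.
R2C3 = 22 − 17 = 5 completes the 22 across.
R3C3 = 6 − 2 = 4 completes the 6 across.

6 4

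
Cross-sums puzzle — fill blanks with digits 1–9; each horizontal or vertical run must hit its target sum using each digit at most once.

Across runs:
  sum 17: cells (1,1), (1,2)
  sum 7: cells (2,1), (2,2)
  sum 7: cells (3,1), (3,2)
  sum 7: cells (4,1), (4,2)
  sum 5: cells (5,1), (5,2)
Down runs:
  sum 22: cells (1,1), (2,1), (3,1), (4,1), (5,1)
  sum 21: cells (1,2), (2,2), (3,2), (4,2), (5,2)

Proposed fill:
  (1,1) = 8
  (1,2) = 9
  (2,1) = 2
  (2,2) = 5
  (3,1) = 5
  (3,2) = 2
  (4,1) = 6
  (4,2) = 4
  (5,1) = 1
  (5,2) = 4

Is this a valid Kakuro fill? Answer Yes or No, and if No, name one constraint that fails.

No — the across run (4,1)–(4,2) sums to 10, not 7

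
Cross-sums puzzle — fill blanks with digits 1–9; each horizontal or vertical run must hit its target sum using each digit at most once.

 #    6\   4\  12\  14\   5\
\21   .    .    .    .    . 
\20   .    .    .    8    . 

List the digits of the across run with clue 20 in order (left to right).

2, 1, 5, 8, 4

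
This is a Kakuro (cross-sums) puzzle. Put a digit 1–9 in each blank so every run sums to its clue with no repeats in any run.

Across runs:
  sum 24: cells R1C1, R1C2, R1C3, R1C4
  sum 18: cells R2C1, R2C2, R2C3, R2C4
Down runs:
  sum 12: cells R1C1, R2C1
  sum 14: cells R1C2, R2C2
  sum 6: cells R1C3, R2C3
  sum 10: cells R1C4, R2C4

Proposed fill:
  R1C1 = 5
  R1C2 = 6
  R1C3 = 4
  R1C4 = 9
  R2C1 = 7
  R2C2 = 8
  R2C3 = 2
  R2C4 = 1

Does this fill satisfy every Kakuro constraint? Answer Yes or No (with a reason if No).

Across: 5+6+4+9=24; 7+8+2+1=18. Down: 5+7=12; 6+8=14; 4+2=6; 9+1=10. No digit repeats within any run.

Yes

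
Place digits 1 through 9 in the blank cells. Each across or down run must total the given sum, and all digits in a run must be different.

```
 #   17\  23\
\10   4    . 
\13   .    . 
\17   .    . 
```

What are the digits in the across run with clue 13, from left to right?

5 8

17 in 2 cells must be {8,9}; 23 in 3 cells must be {6,8,9}.
R1C2 = 10 − 4 = 6 completes the 10 across.
R3C1 = 8: the only remaining digit allowed by both the 17 across and the 17 down.
R3C2 = 17 − 8 = 9 completes the 17 across.
R2C1 = 17 − 12 = 5 completes the 17 down.
R2C2 = 13 − 5 = 8 completes the 13 across.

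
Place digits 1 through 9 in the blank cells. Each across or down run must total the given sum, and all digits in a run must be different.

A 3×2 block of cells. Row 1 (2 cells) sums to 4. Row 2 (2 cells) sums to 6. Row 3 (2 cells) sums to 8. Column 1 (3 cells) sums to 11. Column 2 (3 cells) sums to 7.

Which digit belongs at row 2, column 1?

2

4 in 2 cells must be {1,3}; 7 in 3 cells must be {1,2,4}.
The 4 across and the 7 down share only 1, so (1,2) = 1.
Given what's placed, (3,2) must be 2 to fit the 8 across and 7 down.
(1,1) = 4 − 1 = 3 completes the 4 across.
(2,2) = 7 − 3 = 4 completes the 7 down.
(3,1) = 8 − 2 = 6 completes the 8 across.
(2,1) = 6 − 4 = 2 completes the 6 across.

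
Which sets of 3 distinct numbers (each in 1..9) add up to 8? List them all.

3 distinct digits from 1–9 sum between 6 and 24.

{1,2,5}; {1,3,4}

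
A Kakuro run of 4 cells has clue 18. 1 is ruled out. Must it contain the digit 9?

Counterexample: {2,3,5,8} sums to 18 under that restriction without using 9.

No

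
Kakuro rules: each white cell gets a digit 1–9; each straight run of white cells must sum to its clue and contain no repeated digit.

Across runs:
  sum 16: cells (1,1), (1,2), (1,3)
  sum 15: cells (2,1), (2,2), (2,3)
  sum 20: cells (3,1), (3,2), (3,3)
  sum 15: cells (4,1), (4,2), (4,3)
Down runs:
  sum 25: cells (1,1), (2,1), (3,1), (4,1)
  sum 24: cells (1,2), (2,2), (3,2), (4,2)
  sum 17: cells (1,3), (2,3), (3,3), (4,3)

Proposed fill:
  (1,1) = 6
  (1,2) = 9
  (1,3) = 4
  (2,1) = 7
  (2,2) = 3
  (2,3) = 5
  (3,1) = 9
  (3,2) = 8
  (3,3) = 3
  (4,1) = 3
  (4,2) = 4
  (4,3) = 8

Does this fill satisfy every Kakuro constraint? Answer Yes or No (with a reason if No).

No — the across run (1,1)–(1,3) sums to 19, not 16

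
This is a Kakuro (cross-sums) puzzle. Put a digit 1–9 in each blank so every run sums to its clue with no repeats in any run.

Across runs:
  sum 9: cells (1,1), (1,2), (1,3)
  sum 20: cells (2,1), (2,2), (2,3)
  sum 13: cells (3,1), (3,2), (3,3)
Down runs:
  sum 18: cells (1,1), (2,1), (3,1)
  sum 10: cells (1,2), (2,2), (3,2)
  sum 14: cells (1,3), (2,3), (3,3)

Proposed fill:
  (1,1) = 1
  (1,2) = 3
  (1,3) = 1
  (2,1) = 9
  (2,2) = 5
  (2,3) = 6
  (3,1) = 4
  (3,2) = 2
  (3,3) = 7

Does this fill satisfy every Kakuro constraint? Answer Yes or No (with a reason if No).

No — the across run (1,1)–(1,3) sums to 5, not 9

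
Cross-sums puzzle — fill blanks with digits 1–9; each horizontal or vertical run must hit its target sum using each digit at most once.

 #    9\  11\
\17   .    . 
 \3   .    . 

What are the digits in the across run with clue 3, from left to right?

17 in 2 cells must be {8,9}; 3 in 2 cells must be {1,2}.
The 17 across and the 9 down share only 8, so R1C1 = 8.
R1C2 = 17 − 8 = 9 completes the 17 across.
R2C1 = 9 − 8 = 1 completes the 9 down.
R2C2 = 3 − 1 = 2 completes the 3 across.

1, 2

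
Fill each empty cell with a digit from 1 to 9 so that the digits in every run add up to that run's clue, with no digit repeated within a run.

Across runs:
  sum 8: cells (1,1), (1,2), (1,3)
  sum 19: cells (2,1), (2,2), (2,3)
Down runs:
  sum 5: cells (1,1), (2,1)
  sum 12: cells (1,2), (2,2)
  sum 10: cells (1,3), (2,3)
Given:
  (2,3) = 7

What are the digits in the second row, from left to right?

(1,3) = 10 − 7 = 3 completes the 10 down.
Given what's placed, (1,2) must be 4 to fit the 8 across and 12 down.
(2,2) = 12 − 4 = 8 completes the 12 down.
(1,1) = 8 − 7 = 1 completes the 8 across.
(2,1) = 19 − 15 = 4 completes the 19 across.

4 8 7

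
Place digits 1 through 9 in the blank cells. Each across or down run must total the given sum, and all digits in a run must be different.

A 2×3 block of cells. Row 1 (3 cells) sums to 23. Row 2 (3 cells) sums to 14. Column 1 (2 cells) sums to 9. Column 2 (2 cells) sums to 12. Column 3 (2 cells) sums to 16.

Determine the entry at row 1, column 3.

9

23 in 3 cells must be {6,8,9}; 16 in 2 cells must be {7,9}.
The 23 across and the 16 down share only 9, so (1,3) = 9.
(2,3) = 16 − 9 = 7 completes the 16 down.
Given what's placed, (1,2) must be 8 to fit the 23 across and 12 down.
(2,2) = 12 − 8 = 4 completes the 12 down.
(1,1) = 23 − 17 = 6 completes the 23 across.
(2,1) = 14 − 11 = 3 completes the 14 across.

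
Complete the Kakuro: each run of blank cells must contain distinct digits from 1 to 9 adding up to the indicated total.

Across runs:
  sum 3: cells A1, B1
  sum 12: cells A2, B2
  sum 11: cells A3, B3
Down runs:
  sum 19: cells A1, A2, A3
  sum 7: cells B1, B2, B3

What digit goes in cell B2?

4

3 in 2 cells must be {1,2}; 7 in 3 cells must be {1,2,4}.
The 3 across and the 19 down share only 2, so A1 = 2.
B1 = 3 − 2 = 1 completes the 3 across.
Given what's placed, B2 must be 4 to fit the 12 across and 7 down.
B3 = 7 − 5 = 2 completes the 7 down.
A2 = 12 − 4 = 8 completes the 12 across.
A3 = 11 − 2 = 9 completes the 11 across.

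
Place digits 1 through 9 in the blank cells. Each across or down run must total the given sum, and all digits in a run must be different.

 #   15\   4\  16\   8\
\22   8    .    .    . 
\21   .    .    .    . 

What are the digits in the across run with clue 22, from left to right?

4 in 2 cells must be {1,3}; 16 in 2 cells must be {7,9}.
R2C1 = 15 − 8 = 7 completes the 15 down.
Given what's placed, R2C3 must be 9 to fit the 21 across and 16 down.
R1C3 = 16 − 9 = 7 completes the 16 down.
Nothing is forced directly, so branch on R1C2, whose candidates are 1 or 3. If R1C2 = 3: then R1C4 would have to be in {4} for the 22 across but in {1,2,3,5,6,7} for the 8 down — contradiction. So R1C2 = 1.
R1C4 = 22 − 16 = 6 completes the 22 across.
R2C2 = 4 − 1 = 3 completes the 4 down.
R2C4 = 21 − 19 = 2 completes the 21 across.

8 1 7 6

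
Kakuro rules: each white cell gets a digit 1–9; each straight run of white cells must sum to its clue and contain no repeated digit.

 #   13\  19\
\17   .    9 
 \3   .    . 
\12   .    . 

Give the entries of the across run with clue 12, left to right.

4 8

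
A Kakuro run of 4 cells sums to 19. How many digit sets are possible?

11

4 distinct digits from 1–9 sum between 10 and 30.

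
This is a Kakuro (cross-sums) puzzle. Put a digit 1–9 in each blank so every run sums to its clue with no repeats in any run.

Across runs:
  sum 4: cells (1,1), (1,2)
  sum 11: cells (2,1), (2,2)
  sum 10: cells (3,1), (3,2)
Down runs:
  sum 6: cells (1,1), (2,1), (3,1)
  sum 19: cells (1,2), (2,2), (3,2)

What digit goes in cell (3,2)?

7

4 in 2 cells must be {1,3}; 6 in 3 cells must be {1,2,3}.
The 4 across and the 19 down share only 3, so (1,2) = 3.
(1,1) = 4 − 3 = 1 completes the 4 across.
Nothing is forced directly, so branch on (2,1), whose candidates are 2 or 3. If (2,1) = 3: then (2,2) would have to be in {8} for the 11 across but in {7,9} for the 19 down — contradiction. So (2,1) = 2.
(2,2) = 11 − 2 = 9 completes the 11 across.
(3,1) = 6 − 3 = 3 completes the 6 down.
(3,2) = 10 − 3 = 7 completes the 10 across.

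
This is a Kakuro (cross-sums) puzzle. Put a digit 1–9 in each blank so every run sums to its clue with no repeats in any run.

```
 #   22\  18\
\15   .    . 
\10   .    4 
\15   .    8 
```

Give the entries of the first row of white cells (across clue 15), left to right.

9 6

R1C2 = 18 − 12 = 6 completes the 18 down.
R2C1 = 10 − 4 = 6 completes the 10 across.
R3C1 = 15 − 8 = 7 completes the 15 across.
R1C1 = 15 − 6 = 9 completes the 15 across.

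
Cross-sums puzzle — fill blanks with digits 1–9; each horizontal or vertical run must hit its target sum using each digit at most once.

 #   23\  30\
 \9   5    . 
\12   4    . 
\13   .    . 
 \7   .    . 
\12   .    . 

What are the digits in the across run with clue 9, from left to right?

5 4

R1C2 = 9 − 5 = 4 completes the 9 across.
R2C2 = 12 − 4 = 8 completes the 12 across.
No cell is forced outright now. R3C1 can only be 6 or 7 or 9 (the digits allowed by both its 13 across and its 23 down). If R3C1 = 7: that forces R3C2 = 6, after which R5C1 would have to be in {3,4,5,7,8,9} for the 12 across but in {1,6} for the 23 down — contradiction. If R3C1 = 9: then R3C2 would have to be in {4} for the 13 across but in {2,3,5,6,7,9} for the 30 down — contradiction. So R3C1 = 6.
R3C2 = 13 − 6 = 7 completes the 13 across.
Given what's placed, R4C1 must be 1 to fit the 7 across and 23 down.
R4C2 = 7 − 1 = 6 completes the 7 across.
R5C1 = 23 − 16 = 7 completes the 23 down.
R5C2 = 12 − 7 = 5 completes the 12 across.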